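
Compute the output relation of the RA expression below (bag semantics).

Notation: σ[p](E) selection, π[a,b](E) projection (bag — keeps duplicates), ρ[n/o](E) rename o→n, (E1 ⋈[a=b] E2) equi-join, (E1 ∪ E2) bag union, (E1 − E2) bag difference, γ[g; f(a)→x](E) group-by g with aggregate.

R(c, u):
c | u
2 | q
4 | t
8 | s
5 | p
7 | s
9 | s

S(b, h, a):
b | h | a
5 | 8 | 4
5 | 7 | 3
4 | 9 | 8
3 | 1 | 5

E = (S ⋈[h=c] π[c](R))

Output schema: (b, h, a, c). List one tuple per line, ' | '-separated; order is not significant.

Subexpression sizes:
  S → 4
  R → 6
  π[c](R) → 6
  (S ⋈[h=c] π[c](R)) → 3

== RESULT ==
b | h | a | c
4 | 9 | 8 | 9
5 | 7 | 3 | 7
5 | 8 | 4 | 8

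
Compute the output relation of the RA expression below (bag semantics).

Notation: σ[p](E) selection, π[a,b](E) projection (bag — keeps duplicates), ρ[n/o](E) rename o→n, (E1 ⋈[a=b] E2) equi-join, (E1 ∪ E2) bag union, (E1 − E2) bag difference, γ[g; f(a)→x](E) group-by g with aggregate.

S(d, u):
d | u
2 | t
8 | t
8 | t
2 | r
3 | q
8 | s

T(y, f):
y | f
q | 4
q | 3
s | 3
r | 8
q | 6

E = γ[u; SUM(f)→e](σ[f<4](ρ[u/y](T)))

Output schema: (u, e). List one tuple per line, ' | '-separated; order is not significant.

Per-node cardinality:
  T → 5
  ρ[u/y](T) → 5
  σ[f<4](ρ[u/y](T)) → 2
  γ[u; SUM(f)→e](σ[f<4](ρ[u/y](T))) → 2

== RESULT ==
u | e
q | 3
s | 3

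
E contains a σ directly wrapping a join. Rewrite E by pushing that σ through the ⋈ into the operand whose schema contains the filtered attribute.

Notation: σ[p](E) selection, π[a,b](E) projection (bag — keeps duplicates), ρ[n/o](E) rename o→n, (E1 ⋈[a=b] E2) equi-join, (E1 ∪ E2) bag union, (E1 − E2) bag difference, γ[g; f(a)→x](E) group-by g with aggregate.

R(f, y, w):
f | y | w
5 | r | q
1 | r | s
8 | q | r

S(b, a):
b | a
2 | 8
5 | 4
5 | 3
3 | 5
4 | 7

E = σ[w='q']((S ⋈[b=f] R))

σ filters on w, owned by the right side.
E' = (S ⋈[b=f] σ[w='q'](R))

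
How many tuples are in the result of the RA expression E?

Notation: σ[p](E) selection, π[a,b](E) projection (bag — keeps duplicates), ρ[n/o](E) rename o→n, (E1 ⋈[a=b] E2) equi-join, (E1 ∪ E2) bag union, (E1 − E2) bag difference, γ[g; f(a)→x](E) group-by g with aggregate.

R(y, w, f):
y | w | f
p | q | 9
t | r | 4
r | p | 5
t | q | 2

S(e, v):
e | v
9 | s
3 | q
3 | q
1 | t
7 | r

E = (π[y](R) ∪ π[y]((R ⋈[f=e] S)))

Row counts bottom-up:
  R → 4
  π[y](R) → 4
  R → 4
  S → 5
  (R ⋈[f=e] S) → 1
  π[y]((R ⋈[f=e] S)) → 1
  (π[y](R) ∪ π[y]((R ⋈[f=e] S))) → 5

|E| = 5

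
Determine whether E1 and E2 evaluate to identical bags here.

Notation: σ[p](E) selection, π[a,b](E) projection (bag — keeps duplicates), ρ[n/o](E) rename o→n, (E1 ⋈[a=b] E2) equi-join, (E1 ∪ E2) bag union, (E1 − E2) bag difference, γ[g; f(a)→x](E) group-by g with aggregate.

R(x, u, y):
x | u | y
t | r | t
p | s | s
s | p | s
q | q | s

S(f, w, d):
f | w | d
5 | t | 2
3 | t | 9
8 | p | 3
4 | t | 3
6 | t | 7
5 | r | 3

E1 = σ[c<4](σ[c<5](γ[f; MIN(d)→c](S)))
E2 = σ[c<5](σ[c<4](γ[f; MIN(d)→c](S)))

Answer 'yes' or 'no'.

E1 per-node cardinality:
  S → 6
  γ[f; MIN(d)→c](S) → 5
  σ[c<5](γ[f; MIN(d)→c](S)) → 3
  σ[c<4](σ[c<5](γ[f; MIN(d)→c](S))) → 3
E2 per-node cardinality:
  S → 6
  γ[f; MIN(d)→c](S) → 5
  σ[c<4](γ[f; MIN(d)→c](S)) → 3
  σ[c<5](σ[c<4](γ[f; MIN(d)→c](S))) → 3

E1 and E2 produce the same multiset:
f | c
4 | 3
5 | 2
8 | 3

yes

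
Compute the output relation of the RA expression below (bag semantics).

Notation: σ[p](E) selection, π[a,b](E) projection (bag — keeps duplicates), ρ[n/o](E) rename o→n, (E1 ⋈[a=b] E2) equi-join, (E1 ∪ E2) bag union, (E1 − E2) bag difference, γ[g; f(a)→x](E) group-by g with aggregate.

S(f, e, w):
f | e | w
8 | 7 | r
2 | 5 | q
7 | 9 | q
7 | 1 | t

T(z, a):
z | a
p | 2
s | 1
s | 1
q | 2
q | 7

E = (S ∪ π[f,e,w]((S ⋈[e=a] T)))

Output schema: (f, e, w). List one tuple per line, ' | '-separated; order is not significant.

Per-node cardinality:
  S → 4
  S → 4
  T → 5
  (S ⋈[e=a] T) → 3
  π[f,e,w]((S ⋈[e=a] T)) → 3
  (S ∪ π[f,e,w]((S ⋈[e=a] T))) → 7

== RESULT ==
f | e | w
2 | 5 | q
7 | 1 | t
7 | 1 | t
7 | 1 | t
7 | 9 | q
8 | 7 | r
8 | 7 | r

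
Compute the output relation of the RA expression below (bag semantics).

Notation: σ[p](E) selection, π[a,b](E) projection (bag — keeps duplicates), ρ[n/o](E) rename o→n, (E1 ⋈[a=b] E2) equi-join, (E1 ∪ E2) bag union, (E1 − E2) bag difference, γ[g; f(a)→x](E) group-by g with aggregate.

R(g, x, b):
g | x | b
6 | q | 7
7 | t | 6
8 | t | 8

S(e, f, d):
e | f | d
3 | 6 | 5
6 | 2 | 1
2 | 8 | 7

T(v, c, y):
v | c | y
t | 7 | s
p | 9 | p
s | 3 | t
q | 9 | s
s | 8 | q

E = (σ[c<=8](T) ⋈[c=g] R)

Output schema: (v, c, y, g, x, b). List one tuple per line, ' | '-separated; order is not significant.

Per-node cardinality:
  T → 5
  σ[c<=8](T) → 3
  R → 3
  (σ[c<=8](T) ⋈[c=g] R) → 2

== RESULT ==
v | c | y | g | x | b
s | 8 | q | 8 | t | 8
t | 7 | s | 7 | t | 6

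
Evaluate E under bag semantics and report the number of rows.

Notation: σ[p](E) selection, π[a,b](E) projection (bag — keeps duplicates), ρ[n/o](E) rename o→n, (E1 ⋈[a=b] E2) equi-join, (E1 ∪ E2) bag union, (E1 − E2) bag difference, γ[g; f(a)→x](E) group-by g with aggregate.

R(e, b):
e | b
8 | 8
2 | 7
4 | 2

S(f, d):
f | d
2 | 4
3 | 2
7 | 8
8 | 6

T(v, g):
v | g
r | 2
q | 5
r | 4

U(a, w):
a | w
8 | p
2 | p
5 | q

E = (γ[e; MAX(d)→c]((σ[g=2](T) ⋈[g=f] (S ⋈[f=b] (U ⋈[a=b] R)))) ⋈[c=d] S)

Subexpression sizes:
  T → 3
  σ[g=2](T) → 1
  S → 4
  U → 3
  R → 3
  (U ⋈[a=b] R) → 2
  (S ⋈[f=b] (U ⋈[a=b] R)) → 2
  (σ[g=2](T) ⋈[g=f] (S ⋈[f=b] (U ⋈[a=b] R))) → 1
  γ[e; MAX(d)→c]((σ[g=2](T) ⋈[g=f] (S ⋈[f=b] (U ⋈[a=b] R)))) → 1
  S → 4
  (γ[e; MAX(d)→c]((σ[g=2](T) ⋈[g=f] (S ⋈[f=b] (U ⋈[a=b] R)))) ⋈[c=d] S) → 1

|E| = 1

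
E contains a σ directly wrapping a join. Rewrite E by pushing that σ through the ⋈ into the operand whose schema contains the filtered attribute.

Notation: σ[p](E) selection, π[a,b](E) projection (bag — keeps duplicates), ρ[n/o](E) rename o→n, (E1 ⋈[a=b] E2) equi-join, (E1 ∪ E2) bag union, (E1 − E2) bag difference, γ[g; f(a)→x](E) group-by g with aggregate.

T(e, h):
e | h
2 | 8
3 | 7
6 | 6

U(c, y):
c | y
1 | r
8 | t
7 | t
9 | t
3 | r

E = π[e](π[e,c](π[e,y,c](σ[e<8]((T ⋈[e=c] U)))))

σ filters on e, owned by the left side.
E' = π[e](π[e,c](π[e,y,c]((σ[e<8](T) ⋈[e=c] U))))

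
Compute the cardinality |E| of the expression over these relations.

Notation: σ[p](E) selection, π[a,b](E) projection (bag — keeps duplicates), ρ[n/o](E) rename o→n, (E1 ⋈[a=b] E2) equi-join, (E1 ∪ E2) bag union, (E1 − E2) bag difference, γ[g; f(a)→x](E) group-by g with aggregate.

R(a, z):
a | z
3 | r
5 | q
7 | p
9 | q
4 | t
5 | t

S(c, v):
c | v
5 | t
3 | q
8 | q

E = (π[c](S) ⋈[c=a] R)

Subexpression sizes:
  S → 3
  π[c](S) → 3
  R → 6
  (π[c](S) ⋈[c=a] R) → 3

|E| = 3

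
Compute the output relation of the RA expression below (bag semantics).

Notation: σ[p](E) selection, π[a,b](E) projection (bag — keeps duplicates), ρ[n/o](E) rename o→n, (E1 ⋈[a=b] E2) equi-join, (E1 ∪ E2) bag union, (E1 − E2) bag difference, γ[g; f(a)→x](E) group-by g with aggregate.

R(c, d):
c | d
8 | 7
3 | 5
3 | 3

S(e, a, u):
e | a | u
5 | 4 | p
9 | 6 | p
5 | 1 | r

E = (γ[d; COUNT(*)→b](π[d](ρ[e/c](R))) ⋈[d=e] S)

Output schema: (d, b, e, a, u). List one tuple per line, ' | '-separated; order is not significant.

Per-node cardinality:
  R → 3
  ρ[e/c](R) → 3
  π[d](ρ[e/c](R)) → 3
  γ[d; COUNT(*)→b](π[d](ρ[e/c](R))) → 3
  S → 3
  (γ[d; COUNT(*)→b](π[d](ρ[e/c](R))) ⋈[d=e] S) → 2

== RESULT ==
d | b | e | a | u
5 | 1 | 5 | 1 | r
5 | 1 | 5 | 4 | p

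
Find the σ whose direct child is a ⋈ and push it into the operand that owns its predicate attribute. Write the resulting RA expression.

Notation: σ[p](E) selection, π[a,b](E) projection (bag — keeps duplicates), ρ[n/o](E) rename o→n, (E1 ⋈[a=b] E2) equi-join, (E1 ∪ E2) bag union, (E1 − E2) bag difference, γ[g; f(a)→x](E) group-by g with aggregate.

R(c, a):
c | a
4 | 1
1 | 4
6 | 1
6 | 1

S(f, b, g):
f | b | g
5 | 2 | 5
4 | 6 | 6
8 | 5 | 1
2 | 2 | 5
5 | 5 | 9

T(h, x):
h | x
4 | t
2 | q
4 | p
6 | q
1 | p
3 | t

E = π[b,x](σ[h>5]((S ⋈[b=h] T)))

σ filters on h, owned by the right side.
E' = π[b,x]((S ⋈[b=h] σ[h>5](T)))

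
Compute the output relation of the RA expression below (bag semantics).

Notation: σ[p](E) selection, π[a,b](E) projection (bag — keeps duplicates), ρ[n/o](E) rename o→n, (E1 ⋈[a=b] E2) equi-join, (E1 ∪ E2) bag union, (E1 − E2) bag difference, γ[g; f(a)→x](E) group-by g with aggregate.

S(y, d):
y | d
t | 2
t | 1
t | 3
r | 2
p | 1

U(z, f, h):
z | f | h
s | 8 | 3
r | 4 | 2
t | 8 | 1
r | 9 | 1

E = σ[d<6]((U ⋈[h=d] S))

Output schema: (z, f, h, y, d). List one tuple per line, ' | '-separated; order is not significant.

Row counts bottom-up:
  U → 4
  S → 5
  (U ⋈[h=d] S) → 7
  σ[d<6]((U ⋈[h=d] S)) → 7

== RESULT ==
z | f | h | y | d
r | 4 | 2 | r | 2
r | 4 | 2 | t | 2
r | 9 | 1 | p | 1
r | 9 | 1 | t | 1
s | 8 | 3 | t | 3
t | 8 | 1 | p | 1
t | 8 | 1 | t | 1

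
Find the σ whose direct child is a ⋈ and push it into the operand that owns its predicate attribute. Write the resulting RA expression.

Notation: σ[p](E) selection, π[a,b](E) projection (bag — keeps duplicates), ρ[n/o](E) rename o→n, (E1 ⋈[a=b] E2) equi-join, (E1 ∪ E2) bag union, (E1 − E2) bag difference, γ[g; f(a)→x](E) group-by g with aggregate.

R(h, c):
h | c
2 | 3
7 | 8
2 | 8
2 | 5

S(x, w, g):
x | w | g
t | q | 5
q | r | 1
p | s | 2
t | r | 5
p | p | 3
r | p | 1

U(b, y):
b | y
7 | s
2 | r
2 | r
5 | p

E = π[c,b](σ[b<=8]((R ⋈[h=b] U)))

σ filters on b, owned by the right side.
E' = π[c,b]((R ⋈[h=b] σ[b<=8](U)))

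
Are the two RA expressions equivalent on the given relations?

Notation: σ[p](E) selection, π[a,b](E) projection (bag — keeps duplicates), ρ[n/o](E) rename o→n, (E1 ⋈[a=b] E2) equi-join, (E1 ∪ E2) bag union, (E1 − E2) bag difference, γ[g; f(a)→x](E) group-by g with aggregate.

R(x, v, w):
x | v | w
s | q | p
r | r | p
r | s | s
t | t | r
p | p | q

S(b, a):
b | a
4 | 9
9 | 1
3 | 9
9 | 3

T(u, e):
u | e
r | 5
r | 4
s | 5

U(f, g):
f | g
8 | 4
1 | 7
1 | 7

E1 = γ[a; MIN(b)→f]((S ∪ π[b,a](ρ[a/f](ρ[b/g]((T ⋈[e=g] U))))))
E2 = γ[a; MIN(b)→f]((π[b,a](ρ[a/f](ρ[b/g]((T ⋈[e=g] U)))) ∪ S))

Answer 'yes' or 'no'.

E1 subexpression sizes:
  S → 4
  T → 3
  U → 3
  (T ⋈[e=g] U) → 1
  ρ[b/g]((T ⋈[e=g] U)) → 1
  ρ[a/f](ρ[b/g]((T ⋈[e=g] U))) → 1
  π[b,a](ρ[a/f](ρ[b/g]((T ⋈[e=g] U)))) → 1
  (S ∪ π[b,a](ρ[a/f](ρ[b/g]((T ⋈[e=g] U))))) → 5
  γ[a; MIN(b)→f]((S ∪ π[b,a](ρ[a/f](ρ[b/g]((T ⋈[e=g] U)))))) → 4
E2 subexpression sizes:
  T → 3
  U → 3
  (T ⋈[e=g] U) → 1
  ρ[b/g]((T ⋈[e=g] U)) → 1
  ρ[a/f](ρ[b/g]((T ⋈[e=g] U))) → 1
  π[b,a](ρ[a/f](ρ[b/g]((T ⋈[e=g] U)))) → 1
  S → 4
  (π[b,a](ρ[a/f](ρ[b/g]((T ⋈[e=g] U)))) ∪ S) → 5
  γ[a; MIN(b)→f]((π[b,a](ρ[a/f](ρ[b/g]((T ⋈[e=g] U)))) ∪ S)) → 4

E1 and E2 produce the same multiset:
a | f
1 | 9
3 | 9
8 | 4
9 | 3

yes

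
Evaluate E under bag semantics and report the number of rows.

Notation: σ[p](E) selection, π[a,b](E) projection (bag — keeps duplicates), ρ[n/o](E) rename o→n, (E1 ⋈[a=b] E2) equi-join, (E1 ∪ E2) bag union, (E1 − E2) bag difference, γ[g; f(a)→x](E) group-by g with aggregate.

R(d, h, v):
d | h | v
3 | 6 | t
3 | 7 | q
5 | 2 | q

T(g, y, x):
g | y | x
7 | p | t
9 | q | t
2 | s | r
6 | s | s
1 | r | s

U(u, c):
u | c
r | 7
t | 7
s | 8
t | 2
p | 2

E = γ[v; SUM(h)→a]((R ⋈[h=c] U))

Subexpression sizes:
  R → 3
  U → 5
  (R ⋈[h=c] U) → 4
  γ[v; SUM(h)→a]((R ⋈[h=c] U)) → 1

|E| = 1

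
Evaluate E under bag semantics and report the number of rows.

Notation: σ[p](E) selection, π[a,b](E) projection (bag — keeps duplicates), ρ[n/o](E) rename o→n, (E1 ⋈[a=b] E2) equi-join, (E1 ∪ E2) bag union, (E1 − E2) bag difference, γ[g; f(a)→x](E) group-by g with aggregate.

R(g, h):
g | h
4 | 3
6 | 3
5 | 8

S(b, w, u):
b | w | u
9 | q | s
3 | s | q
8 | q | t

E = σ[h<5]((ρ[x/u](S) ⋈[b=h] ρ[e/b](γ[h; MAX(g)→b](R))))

Per-node cardinality:
  S → 3
  ρ[x/u](S) → 3
  R → 3
  γ[h; MAX(g)→b](R) → 2
  ρ[e/b](γ[h; MAX(g)→b](R)) → 2
  (ρ[x/u](S) ⋈[b=h] ρ[e/b](γ[h; MAX(g)→b](R))) → 2
  σ[h<5]((ρ[x/u](S) ⋈[b=h] ρ[e/b](γ[h; MAX(g)→b](R)))) → 1

|E| = 1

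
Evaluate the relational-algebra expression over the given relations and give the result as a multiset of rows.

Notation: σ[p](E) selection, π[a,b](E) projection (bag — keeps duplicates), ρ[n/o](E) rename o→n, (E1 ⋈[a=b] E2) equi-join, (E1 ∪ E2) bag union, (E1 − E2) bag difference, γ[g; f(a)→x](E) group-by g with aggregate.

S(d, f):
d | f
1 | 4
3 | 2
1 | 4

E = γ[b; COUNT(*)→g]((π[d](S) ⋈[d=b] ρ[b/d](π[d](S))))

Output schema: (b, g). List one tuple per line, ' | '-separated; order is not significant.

Row counts bottom-up:
  S → 3
  π[d](S) → 3
  S → 3
  π[d](S) → 3
  ρ[b/d](π[d](S)) → 3
  (π[d](S) ⋈[d=b] ρ[b/d](π[d](S))) → 5
  γ[b; COUNT(*)→g]((π[d](S) ⋈[d=b] ρ[b/d](π[d](S)))) → 2

== RESULT ==
b | g
1 | 4
3 | 1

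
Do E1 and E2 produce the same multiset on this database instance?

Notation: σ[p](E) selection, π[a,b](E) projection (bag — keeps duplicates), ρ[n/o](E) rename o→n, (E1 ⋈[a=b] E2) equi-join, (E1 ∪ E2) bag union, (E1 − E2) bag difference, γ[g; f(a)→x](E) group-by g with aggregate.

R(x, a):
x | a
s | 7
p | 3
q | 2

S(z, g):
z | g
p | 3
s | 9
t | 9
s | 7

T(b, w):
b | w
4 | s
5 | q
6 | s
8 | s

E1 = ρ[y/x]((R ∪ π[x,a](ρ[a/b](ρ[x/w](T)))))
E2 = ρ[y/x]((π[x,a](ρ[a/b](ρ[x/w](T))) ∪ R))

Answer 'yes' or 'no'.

E1 per-node cardinality:
  R → 3
  T → 4
  ρ[x/w](T) → 4
  ρ[a/b](ρ[x/w](T)) → 4
  π[x,a](ρ[a/b](ρ[x/w](T))) → 4
  (R ∪ π[x,a](ρ[a/b](ρ[x/w](T)))) → 7
  ρ[y/x]((R ∪ π[x,a](ρ[a/b](ρ[x/w](T))))) → 7
E2 per-node cardinality:
  T → 4
  ρ[x/w](T) → 4
  ρ[a/b](ρ[x/w](T)) → 4
  π[x,a](ρ[a/b](ρ[x/w](T))) → 4
  R → 3
  (π[x,a](ρ[a/b](ρ[x/w](T))) ∪ R) → 7
  ρ[y/x]((π[x,a](ρ[a/b](ρ[x/w](T))) ∪ R)) → 7

E1 and E2 produce the same multiset:
y | a
p | 3
q | 2
q | 5
s | 4
s | 6
s | 7
s | 8

yes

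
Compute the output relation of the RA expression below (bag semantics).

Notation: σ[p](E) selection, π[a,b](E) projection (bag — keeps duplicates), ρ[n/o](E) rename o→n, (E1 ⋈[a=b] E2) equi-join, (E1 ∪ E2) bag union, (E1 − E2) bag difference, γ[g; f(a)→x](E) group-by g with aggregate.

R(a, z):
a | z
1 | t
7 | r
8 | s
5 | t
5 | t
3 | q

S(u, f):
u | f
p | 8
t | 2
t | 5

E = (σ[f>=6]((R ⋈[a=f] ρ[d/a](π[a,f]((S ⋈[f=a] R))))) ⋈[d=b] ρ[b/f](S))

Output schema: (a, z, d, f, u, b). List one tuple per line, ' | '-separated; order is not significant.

Stepwise |·|:
  R → 6
  S → 3
  R → 6
  (S ⋈[f=a] R) → 3
  π[a,f]((S ⋈[f=a] R)) → 3
  ρ[d/a](π[a,f]((S ⋈[f=a] R))) → 3
  (R ⋈[a=f] ρ[d/a](π[a,f]((S ⋈[f=a] R)))) → 5
  σ[f>=6]((R ⋈[a=f] ρ[d/a](π[a,f]((S ⋈[f=a] R))))) → 1
  S → 3
  ρ[b/f](S) → 3
  (σ[f>=6]((R ⋈[a=f] ρ[d/a](π[a,f]((S ⋈[f=a] R))))) ⋈[d=b] ρ[b/f](S)) → 1

== RESULT ==
a | z | d | f | u | b
8 | s | 8 | 8 | p | 8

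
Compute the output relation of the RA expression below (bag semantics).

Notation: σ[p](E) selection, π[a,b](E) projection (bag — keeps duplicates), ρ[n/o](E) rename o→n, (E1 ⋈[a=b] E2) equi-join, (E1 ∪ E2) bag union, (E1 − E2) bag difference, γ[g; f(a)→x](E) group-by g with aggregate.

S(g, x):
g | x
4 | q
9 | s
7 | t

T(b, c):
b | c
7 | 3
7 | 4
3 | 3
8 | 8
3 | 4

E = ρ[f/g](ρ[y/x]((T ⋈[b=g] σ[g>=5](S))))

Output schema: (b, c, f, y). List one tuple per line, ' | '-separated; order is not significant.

Subexpression sizes:
  T → 5
  S → 3
  σ[g>=5](S) → 2
  (T ⋈[b=g] σ[g>=5](S)) → 2
  ρ[y/x]((T ⋈[b=g] σ[g>=5](S))) → 2
  ρ[f/g](ρ[y/x]((T ⋈[b=g] σ[g>=5](S)))) → 2

== RESULT ==
b | c | f | y
7 | 3 | 7 | t
7 | 4 | 7 | t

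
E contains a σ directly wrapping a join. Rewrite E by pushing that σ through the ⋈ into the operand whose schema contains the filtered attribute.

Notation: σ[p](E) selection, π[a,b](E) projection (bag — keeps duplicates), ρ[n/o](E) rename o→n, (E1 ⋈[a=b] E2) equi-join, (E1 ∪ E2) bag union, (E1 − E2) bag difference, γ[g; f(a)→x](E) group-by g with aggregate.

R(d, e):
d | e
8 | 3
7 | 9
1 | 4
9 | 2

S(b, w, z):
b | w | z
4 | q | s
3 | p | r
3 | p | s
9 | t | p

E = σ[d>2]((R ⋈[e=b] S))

σ filters on d, owned by the left side.
E' = (σ[d>2](R) ⋈[e=b] S)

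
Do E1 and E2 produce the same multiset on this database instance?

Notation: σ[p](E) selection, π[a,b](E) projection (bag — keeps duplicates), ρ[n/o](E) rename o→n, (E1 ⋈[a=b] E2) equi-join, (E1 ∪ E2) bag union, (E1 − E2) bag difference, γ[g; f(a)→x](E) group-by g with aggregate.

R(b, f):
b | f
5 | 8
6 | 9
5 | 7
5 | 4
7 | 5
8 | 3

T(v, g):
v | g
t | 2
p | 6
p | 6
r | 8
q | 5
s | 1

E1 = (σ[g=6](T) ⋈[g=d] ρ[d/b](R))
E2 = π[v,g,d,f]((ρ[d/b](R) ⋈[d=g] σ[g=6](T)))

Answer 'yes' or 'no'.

E1 subexpression sizes:
  T → 6
  σ[g=6](T) → 2
  R → 6
  ρ[d/b](R) → 6
  (σ[g=6](T) ⋈[g=d] ρ[d/b](R)) → 2
E2 subexpression sizes:
  R → 6
  ρ[d/b](R) → 6
  T → 6
  σ[g=6](T) → 2
  (ρ[d/b](R) ⋈[d=g] σ[g=6](T)) → 2
  π[v,g,d,f]((ρ[d/b](R) ⋈[d=g] σ[g=6](T))) → 2

E1 and E2 produce the same multiset:
v | g | d | f
p | 6 | 6 | 9
p | 6 | 6 | 9

yes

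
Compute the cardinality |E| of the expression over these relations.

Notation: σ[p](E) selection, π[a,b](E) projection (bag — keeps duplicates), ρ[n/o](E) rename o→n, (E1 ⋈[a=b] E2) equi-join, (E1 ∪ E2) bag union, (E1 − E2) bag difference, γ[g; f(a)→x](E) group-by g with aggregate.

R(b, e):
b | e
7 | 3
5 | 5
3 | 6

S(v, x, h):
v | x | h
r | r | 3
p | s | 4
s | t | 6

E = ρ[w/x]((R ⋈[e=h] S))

Stepwise |·|:
  R → 3
  S → 3
  (R ⋈[e=h] S) → 2
  ρ[w/x]((R ⋈[e=h] S)) → 2

|E| = 2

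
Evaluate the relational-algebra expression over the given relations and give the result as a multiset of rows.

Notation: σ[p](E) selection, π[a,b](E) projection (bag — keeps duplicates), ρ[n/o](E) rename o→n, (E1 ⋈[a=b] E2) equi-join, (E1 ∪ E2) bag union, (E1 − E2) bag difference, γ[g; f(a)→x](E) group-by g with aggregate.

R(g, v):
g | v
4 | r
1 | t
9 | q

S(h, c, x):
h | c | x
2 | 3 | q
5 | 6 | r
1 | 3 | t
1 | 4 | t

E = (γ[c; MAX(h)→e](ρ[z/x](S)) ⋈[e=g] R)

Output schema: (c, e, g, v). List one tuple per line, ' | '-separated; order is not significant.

Subexpression sizes:
  S → 4
  ρ[z/x](S) → 4
  γ[c; MAX(h)→e](ρ[z/x](S)) → 3
  R → 3
  (γ[c; MAX(h)→e](ρ[z/x](S)) ⋈[e=g] R) → 1

== RESULT ==
c | e | g | v
4 | 1 | 1 | t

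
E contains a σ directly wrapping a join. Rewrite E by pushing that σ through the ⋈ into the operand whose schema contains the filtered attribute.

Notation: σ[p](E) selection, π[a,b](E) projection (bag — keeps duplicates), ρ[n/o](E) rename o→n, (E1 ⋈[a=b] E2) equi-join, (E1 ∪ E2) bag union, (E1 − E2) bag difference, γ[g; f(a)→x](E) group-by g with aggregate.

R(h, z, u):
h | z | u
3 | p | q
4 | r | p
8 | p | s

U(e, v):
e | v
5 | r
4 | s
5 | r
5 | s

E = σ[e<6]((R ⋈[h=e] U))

σ filters on e, owned by the right side.
E' = (R ⋈[h=e] σ[e<6](U))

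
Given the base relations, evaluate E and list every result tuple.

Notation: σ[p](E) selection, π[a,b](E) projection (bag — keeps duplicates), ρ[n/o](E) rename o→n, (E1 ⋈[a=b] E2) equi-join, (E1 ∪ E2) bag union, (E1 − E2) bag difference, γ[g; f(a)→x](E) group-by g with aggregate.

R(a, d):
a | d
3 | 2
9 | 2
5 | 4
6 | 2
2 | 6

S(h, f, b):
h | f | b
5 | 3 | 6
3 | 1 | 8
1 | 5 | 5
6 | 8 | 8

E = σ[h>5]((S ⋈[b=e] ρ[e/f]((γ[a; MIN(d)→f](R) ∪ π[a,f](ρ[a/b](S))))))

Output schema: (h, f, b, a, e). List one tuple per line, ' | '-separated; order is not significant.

Per-node cardinality:
  S → 4
  R → 5
  γ[a; MIN(d)→f](R) → 5
  S → 4
  ρ[a/b](S) → 4
  π[a,f](ρ[a/b](S)) → 4
  (γ[a; MIN(d)→f](R) ∪ π[a,f](ρ[a/b](S))) → 9
  ρ[e/f]((γ[a; MIN(d)→f](R) ∪ π[a,f](ρ[a/b](S)))) → 9
  (S ⋈[b=e] ρ[e/f]((γ[a; MIN(d)→f](R) ∪ π[a,f](ρ[a/b](S))))) → 4
  σ[h>5]((S ⋈[b=e] ρ[e/f]((γ[a; MIN(d)→f](R) ∪ π[a,f](ρ[a/b](S)))))) → 1

== RESULT ==
h | f | b | a | e
6 | 8 | 8 | 8 | 8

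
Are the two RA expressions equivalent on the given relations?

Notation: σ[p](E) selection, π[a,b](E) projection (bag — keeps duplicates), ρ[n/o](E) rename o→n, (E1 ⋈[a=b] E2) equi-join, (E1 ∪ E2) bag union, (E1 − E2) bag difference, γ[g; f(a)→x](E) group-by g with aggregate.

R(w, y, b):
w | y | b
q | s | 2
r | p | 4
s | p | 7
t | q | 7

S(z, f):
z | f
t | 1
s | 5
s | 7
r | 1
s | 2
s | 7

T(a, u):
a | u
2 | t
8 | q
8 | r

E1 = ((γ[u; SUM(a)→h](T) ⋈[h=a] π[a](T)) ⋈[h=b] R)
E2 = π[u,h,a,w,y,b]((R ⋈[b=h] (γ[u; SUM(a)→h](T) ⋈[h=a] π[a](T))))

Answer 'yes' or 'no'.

E1 stepwise |·|:
  T → 3
  γ[u; SUM(a)→h](T) → 3
  T → 3
  π[a](T) → 3
  (γ[u; SUM(a)→h](T) ⋈[h=a] π[a](T)) → 5
  R → 4
  ((γ[u; SUM(a)→h](T) ⋈[h=a] π[a](T)) ⋈[h=b] R) → 1
E2 stepwise |·|:
  R → 4
  T → 3
  γ[u; SUM(a)→h](T) → 3
  T → 3
  π[a](T) → 3
  (γ[u; SUM(a)→h](T) ⋈[h=a] π[a](T)) → 5
  (R ⋈[b=h] (γ[u; SUM(a)→h](T) ⋈[h=a] π[a](T))) → 1
  π[u,h,a,w,y,b]((R ⋈[b=h] (γ[u; SUM(a)→h](T) ⋈[h=a] π[a](T)))) → 1

E1 and E2 produce the same multiset:
u | h | a | w | y | b
t | 2 | 2 | q | s | 2

yes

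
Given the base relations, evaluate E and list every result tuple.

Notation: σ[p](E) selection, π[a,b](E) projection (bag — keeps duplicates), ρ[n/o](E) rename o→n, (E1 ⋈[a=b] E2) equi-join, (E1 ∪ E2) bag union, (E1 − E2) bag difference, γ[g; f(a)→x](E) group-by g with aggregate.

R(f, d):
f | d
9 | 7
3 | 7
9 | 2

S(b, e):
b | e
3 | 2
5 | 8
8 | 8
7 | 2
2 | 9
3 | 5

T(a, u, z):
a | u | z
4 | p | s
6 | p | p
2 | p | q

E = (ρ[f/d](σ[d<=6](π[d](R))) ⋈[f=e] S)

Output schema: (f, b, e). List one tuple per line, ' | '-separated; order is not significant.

Row counts bottom-up:
  R → 3
  π[d](R) → 3
  σ[d<=6](π[d](R)) → 1
  ρ[f/d](σ[d<=6](π[d](R))) → 1
  S → 6
  (ρ[f/d](σ[d<=6](π[d](R))) ⋈[f=e] S) → 2

== RESULT ==
f | b | e
2 | 3 | 2
2 | 7 | 2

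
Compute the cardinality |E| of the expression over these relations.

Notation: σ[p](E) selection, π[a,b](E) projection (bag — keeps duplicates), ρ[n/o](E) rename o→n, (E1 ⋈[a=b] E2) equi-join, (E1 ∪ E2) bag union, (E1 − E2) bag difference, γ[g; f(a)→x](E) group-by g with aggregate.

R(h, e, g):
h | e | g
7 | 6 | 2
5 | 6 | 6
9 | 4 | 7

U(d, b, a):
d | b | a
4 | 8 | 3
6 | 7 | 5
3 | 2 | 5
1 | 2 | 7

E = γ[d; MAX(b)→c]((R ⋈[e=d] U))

Row counts bottom-up:
  R → 3
  U → 4
  (R ⋈[e=d] U) → 3
  γ[d; MAX(b)→c]((R ⋈[e=d] U)) → 2

|E| = 2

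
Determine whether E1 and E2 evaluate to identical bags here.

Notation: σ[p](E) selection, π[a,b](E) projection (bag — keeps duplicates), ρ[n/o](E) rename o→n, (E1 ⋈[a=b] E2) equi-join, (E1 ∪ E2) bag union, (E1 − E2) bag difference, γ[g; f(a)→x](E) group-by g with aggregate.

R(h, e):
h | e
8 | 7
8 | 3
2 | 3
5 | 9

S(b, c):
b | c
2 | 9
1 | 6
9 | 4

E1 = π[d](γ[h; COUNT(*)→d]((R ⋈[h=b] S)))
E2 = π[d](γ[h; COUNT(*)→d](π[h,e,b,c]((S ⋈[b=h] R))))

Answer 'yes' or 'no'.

E1 subexpression sizes:
  R → 4
  S → 3
  (R ⋈[h=b] S) → 1
  γ[h; COUNT(*)→d]((R ⋈[h=b] S)) → 1
  π[d](γ[h; COUNT(*)→d]((R ⋈[h=b] S))) → 1
E2 subexpression sizes:
  S → 3
  R → 4
  (S ⋈[b=h] R) → 1
  π[h,e,b,c]((S ⋈[b=h] R)) → 1
  γ[h; COUNT(*)→d](π[h,e,b,c]((S ⋈[b=h] R))) → 1
  π[d](γ[h; COUNT(*)→d](π[h,e,b,c]((S ⋈[b=h] R)))) → 1

E1 and E2 produce the same multiset:
d
1

yes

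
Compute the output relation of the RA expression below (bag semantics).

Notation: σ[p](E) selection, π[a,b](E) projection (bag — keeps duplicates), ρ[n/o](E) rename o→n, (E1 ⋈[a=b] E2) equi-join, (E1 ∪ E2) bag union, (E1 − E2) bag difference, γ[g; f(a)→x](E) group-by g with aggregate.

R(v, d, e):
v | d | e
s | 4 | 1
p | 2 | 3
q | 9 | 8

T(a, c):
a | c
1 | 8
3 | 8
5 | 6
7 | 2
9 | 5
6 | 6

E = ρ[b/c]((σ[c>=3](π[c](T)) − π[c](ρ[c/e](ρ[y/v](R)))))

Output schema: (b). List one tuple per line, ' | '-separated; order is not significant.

Subexpression sizes:
  T → 6
  π[c](T) → 6
  σ[c>=3](π[c](T)) → 5
  R → 3
  ρ[y/v](R) → 3
  ρ[c/e](ρ[y/v](R)) → 3
  π[c](ρ[c/e](ρ[y/v](R))) → 3
  (σ[c>=3](π[c](T)) − π[c](ρ[c/e](ρ[y/v](R)))) → 4
  ρ[b/c]((σ[c>=3](π[c](T)) − π[c](ρ[c/e](ρ[y/v](R))))) → 4

== RESULT ==
b
5
6
6
8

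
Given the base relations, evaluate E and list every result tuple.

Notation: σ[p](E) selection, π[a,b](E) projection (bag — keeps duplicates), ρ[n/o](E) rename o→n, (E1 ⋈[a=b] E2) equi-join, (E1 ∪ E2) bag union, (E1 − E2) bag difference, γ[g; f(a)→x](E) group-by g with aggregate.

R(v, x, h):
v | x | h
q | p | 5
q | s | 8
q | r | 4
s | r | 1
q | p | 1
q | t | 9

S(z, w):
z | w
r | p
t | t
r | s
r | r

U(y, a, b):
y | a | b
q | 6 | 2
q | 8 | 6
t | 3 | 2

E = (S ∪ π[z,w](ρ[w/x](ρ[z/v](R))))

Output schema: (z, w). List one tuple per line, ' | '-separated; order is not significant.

Row counts bottom-up:
  S → 4
  R → 6
  ρ[z/v](R) → 6
  ρ[w/x](ρ[z/v](R)) → 6
  π[z,w](ρ[w/x](ρ[z/v](R))) → 6
  (S ∪ π[z,w](ρ[w/x](ρ[z/v](R)))) → 10

== RESULT ==
z | w
q | p
q | p
q | r
q | s
q | t
r | p
r | r
r | s
s | r
t | t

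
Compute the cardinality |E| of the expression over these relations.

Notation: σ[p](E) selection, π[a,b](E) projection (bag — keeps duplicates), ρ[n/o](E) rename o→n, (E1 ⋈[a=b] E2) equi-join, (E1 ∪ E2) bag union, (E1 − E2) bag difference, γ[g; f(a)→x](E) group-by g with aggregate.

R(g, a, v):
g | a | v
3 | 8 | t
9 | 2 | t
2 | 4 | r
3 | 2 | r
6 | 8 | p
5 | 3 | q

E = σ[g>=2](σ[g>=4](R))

Subexpression sizes:
  R → 6
  σ[g>=4](R) → 3
  σ[g>=2](σ[g>=4](R)) → 3

|E| = 3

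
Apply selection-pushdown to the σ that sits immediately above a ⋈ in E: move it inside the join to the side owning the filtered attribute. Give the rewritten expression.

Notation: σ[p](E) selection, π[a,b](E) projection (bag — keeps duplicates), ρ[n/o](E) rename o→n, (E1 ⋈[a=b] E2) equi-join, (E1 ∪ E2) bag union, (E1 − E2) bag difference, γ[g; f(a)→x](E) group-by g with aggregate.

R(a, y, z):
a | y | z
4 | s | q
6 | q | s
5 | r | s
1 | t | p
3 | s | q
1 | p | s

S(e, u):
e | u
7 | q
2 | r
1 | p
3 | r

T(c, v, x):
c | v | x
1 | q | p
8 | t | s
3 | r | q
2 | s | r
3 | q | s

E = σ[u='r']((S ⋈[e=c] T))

σ filters on u, owned by the left side.
E' = (σ[u='r'](S) ⋈[e=c] T)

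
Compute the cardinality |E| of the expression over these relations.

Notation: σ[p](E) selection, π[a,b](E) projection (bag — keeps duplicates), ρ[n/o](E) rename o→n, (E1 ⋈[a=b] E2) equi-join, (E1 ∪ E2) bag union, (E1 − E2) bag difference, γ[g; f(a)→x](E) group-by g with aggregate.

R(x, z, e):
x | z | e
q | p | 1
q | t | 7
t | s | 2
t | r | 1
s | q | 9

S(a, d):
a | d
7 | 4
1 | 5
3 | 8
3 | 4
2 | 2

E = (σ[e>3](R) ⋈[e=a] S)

Per-node cardinality:
  R → 5
  σ[e>3](R) → 2
  S → 5
  (σ[e>3](R) ⋈[e=a] S) → 1

|E| = 1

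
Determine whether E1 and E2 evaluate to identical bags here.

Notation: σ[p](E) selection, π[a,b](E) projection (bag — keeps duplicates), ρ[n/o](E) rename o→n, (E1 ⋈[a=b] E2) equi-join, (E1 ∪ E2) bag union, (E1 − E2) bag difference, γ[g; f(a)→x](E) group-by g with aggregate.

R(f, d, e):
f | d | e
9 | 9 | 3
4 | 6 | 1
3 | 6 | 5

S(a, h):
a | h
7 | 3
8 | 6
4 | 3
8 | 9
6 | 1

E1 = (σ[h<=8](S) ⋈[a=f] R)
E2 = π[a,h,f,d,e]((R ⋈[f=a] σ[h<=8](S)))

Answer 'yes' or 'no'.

E1 row counts bottom-up:
  S → 5
  σ[h<=8](S) → 4
  R → 3
  (σ[h<=8](S) ⋈[a=f] R) → 1
E2 row counts bottom-up:
  R → 3
  S → 5
  σ[h<=8](S) → 4
  (R ⋈[f=a] σ[h<=8](S)) → 1
  π[a,h,f,d,e]((R ⋈[f=a] σ[h<=8](S))) → 1

E1 and E2 produce the same multiset:
a | h | f | d | e
4 | 3 | 4 | 6 | 1

yes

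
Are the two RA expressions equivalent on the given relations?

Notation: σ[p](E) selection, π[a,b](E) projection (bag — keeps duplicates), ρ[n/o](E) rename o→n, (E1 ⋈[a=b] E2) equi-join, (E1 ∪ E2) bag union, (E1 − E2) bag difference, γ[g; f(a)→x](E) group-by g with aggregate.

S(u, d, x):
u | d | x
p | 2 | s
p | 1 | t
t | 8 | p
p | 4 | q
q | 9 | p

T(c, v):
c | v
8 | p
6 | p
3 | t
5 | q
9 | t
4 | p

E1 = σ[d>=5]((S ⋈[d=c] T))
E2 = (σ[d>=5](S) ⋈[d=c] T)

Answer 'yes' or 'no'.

E1 stepwise |·|:
  S → 5
  T → 6
  (S ⋈[d=c] T) → 3
  σ[d>=5]((S ⋈[d=c] T)) → 2
E2 stepwise |·|:
  S → 5
  σ[d>=5](S) → 2
  T → 6
  (σ[d>=5](S) ⋈[d=c] T) → 2

E1 and E2 produce the same multiset:
u | d | x | c | v
q | 9 | p | 9 | t
t | 8 | p | 8 | p

yes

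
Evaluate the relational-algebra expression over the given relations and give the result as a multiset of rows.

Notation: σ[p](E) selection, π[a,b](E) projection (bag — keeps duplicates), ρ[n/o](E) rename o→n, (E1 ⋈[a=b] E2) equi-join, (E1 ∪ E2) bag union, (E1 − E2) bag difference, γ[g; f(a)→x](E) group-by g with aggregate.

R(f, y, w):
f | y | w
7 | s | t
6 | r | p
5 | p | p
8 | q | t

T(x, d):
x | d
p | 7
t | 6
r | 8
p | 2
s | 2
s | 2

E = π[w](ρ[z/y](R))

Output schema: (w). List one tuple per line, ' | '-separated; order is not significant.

Subexpression sizes:
  R → 4
  ρ[z/y](R) → 4
  π[w](ρ[z/y](R)) → 4

== RESULT ==
w
p
p
t
t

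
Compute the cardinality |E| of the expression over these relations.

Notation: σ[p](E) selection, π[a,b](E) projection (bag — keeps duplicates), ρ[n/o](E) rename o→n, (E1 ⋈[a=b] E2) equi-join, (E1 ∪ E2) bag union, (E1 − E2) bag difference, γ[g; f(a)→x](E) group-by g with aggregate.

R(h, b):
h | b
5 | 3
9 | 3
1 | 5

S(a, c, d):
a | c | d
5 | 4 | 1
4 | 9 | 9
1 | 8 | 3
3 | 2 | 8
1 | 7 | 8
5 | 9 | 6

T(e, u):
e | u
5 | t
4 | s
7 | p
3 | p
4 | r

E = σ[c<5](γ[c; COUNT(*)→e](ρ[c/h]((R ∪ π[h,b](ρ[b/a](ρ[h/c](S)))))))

Subexpression sizes:
  R → 3
  S → 6
  ρ[h/c](S) → 6
  ρ[b/a](ρ[h/c](S)) → 6
  π[h,b](ρ[b/a](ρ[h/c](S))) → 6
  (R ∪ π[h,b](ρ[b/a](ρ[h/c](S)))) → 9
  ρ[c/h]((R ∪ π[h,b](ρ[b/a](ρ[h/c](S))))) → 9
  γ[c; COUNT(*)→e](ρ[c/h]((R ∪ π[h,b](ρ[b/a](ρ[h/c](S)))))) → 7
  σ[c<5](γ[c; COUNT(*)→e](ρ[c/h]((R ∪ π[h,b](ρ[b/a](ρ[h/c](S))))))) → 3

|E| = 3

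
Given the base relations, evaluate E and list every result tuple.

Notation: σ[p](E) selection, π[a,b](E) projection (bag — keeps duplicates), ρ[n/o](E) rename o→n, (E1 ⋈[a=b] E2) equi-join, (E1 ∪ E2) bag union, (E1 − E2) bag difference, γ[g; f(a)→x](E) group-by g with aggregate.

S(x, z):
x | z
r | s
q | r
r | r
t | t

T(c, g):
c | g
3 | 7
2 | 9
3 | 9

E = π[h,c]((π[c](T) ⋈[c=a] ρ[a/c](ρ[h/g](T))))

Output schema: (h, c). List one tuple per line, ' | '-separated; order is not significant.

Stepwise |·|:
  T → 3
  π[c](T) → 3
  T → 3
  ρ[h/g](T) → 3
  ρ[a/c](ρ[h/g](T)) → 3
  (π[c](T) ⋈[c=a] ρ[a/c](ρ[h/g](T))) → 5
  π[h,c]((π[c](T) ⋈[c=a] ρ[a/c](ρ[h/g](T)))) → 5

== RESULT ==
h | c
7 | 3
7 | 3
9 | 2
9 | 3
9 | 3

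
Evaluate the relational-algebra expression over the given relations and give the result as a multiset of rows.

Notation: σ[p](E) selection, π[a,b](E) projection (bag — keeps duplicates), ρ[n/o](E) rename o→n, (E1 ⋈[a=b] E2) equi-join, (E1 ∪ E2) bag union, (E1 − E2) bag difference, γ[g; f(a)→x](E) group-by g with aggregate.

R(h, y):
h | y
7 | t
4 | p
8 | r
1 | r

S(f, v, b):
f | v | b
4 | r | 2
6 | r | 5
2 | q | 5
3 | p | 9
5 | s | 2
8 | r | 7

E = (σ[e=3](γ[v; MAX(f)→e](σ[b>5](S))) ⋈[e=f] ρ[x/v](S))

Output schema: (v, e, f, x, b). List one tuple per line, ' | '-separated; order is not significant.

Row counts bottom-up:
  S → 6
  σ[b>5](S) → 2
  γ[v; MAX(f)→e](σ[b>5](S)) → 2
  σ[e=3](γ[v; MAX(f)→e](σ[b>5](S))) → 1
  S → 6
  ρ[x/v](S) → 6
  (σ[e=3](γ[v; MAX(f)→e](σ[b>5](S))) ⋈[e=f] ρ[x/v](S)) → 1

== RESULT ==
v | e | f | x | b
p | 3 | 3 | p | 9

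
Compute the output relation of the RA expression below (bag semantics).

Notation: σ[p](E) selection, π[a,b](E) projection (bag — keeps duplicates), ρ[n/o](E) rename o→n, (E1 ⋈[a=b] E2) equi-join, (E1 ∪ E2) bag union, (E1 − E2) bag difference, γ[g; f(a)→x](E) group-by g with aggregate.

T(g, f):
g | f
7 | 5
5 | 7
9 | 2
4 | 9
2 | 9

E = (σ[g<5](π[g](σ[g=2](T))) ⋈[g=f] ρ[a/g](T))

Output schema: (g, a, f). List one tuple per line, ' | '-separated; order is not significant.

Stepwise |·|:
  T → 5
  σ[g=2](T) → 1
  π[g](σ[g=2](T)) → 1
  σ[g<5](π[g](σ[g=2](T))) → 1
  T → 5
  ρ[a/g](T) → 5
  (σ[g<5](π[g](σ[g=2](T))) ⋈[g=f] ρ[a/g](T)) → 1

== RESULT ==
g | a | f
2 | 9 | 2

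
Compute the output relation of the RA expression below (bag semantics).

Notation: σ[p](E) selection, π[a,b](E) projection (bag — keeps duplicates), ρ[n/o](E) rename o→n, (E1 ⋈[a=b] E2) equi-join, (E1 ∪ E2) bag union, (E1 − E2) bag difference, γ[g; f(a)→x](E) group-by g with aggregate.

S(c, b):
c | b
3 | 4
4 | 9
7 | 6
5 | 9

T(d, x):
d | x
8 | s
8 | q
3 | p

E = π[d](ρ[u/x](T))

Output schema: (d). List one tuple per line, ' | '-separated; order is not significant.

Subexpression sizes:
  T → 3
  ρ[u/x](T) → 3
  π[d](ρ[u/x](T)) → 3

== RESULT ==
d
3
8
8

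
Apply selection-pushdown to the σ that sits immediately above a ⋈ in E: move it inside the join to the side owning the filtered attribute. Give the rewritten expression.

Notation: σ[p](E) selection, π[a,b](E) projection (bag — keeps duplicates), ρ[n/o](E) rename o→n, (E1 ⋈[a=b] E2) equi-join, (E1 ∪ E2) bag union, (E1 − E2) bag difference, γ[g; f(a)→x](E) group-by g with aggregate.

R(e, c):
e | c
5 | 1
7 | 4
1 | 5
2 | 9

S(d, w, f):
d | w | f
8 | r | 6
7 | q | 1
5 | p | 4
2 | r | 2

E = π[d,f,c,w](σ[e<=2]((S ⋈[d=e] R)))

σ filters on e, owned by the right side.
E' = π[d,f,c,w]((S ⋈[d=e] σ[e<=2](R)))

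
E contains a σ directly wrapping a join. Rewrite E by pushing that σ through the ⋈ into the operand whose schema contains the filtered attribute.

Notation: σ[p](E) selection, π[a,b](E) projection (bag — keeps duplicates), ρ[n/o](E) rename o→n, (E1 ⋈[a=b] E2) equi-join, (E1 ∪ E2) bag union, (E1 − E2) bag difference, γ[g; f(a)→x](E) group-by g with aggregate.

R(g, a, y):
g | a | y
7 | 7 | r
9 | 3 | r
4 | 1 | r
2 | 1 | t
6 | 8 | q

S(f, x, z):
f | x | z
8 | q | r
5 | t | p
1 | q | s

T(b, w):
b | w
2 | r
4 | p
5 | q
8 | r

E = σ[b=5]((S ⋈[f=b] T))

σ filters on b, owned by the right side.
E' = (S ⋈[f=b] σ[b=5](T))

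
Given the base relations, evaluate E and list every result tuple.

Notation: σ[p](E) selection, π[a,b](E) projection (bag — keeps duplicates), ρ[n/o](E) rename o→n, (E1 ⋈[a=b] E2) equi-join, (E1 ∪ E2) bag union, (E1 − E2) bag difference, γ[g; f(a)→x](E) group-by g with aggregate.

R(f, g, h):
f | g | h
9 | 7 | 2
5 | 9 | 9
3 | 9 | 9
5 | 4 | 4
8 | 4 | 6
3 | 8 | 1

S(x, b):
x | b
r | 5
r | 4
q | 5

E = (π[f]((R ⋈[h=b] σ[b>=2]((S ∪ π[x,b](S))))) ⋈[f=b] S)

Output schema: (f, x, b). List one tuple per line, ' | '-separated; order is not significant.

Stepwise |·|:
  R → 6
  S → 3
  S → 3
  π[x,b](S) → 3
  (S ∪ π[x,b](S)) → 6
  σ[b>=2]((S ∪ π[x,b](S))) → 6
  (R ⋈[h=b] σ[b>=2]((S ∪ π[x,b](S)))) → 2
  π[f]((R ⋈[h=b] σ[b>=2]((S ∪ π[x,b](S))))) → 2
  S → 3
  (π[f]((R ⋈[h=b] σ[b>=2]((S ∪ π[x,b](S))))) ⋈[f=b] S) → 4

== RESULT ==
f | x | b
5 | q | 5
5 | q | 5
5 | r | 5
5 | r | 5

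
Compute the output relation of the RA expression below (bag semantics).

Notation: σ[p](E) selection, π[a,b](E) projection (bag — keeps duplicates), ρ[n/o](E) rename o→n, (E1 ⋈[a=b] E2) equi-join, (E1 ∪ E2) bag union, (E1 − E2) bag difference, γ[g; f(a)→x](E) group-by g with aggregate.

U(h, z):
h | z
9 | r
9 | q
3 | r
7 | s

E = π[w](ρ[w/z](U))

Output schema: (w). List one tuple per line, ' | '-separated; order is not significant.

Stepwise |·|:
  U → 4
  ρ[w/z](U) → 4
  π[w](ρ[w/z](U)) → 4

== RESULT ==
w
q
r
r
s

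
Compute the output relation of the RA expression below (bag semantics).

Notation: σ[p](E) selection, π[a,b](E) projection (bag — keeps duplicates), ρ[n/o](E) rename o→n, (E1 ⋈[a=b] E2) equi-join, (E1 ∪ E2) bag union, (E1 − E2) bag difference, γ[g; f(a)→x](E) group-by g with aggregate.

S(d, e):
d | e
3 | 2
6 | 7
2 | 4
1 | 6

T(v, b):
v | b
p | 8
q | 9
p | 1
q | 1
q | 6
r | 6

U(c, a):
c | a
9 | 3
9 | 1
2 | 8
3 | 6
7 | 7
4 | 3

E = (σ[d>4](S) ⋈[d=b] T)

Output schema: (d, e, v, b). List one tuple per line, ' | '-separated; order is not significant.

Row counts bottom-up:
  S → 4
  σ[d>4](S) → 1
  T → 6
  (σ[d>4](S) ⋈[d=b] T) → 2

== RESULT ==
d | e | v | b
6 | 7 | q | 6
6 | 7 | r | 6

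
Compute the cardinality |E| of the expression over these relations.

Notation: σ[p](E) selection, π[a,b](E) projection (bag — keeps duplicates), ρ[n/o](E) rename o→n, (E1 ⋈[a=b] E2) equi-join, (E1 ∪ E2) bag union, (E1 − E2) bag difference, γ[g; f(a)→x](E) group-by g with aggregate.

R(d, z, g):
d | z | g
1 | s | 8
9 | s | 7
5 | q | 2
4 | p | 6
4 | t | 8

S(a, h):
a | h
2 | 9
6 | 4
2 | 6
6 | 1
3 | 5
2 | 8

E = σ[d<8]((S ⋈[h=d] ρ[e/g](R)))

Per-node cardinality:
  S → 6
  R → 5
  ρ[e/g](R) → 5
  (S ⋈[h=d] ρ[e/g](R)) → 5
  σ[d<8]((S ⋈[h=d] ρ[e/g](R))) → 4

|E| = 4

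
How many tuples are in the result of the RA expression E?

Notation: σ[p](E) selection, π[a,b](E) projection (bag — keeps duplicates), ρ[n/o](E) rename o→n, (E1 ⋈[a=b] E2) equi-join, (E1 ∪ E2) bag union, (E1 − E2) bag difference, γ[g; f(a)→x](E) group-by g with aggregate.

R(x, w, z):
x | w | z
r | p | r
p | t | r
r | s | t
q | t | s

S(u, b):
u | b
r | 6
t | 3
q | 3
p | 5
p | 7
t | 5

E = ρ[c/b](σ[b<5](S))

Stepwise |·|:
  S → 6
  σ[b<5](S) → 2
  ρ[c/b](σ[b<5](S)) → 2

|E| = 2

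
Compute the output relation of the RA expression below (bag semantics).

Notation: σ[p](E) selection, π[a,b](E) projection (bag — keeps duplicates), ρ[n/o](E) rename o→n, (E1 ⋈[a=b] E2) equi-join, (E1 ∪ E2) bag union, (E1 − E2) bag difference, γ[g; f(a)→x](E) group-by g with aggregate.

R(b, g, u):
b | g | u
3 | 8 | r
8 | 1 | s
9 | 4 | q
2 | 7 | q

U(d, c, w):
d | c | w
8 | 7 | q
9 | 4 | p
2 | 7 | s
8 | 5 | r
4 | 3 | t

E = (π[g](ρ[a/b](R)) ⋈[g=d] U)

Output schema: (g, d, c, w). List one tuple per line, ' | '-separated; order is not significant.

Stepwise |·|:
  R → 4
  ρ[a/b](R) → 4
  π[g](ρ[a/b](R)) → 4
  U → 5
  (π[g](ρ[a/b](R)) ⋈[g=d] U) → 3

== RESULT ==
g | d | c | w
4 | 4 | 3 | t
8 | 8 | 5 | r
8 | 8 | 7 | q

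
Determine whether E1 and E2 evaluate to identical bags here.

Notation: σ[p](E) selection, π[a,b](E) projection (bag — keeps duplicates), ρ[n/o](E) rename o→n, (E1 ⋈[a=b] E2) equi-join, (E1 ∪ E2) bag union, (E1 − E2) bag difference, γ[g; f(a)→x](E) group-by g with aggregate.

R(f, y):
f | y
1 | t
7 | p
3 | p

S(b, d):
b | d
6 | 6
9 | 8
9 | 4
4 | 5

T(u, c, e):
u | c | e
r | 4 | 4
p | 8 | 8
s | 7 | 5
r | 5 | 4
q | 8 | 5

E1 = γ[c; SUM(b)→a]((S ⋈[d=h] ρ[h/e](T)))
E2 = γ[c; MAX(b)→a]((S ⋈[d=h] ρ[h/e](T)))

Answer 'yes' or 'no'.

E1 per-node cardinality:
  S → 4
  T → 5
  ρ[h/e](T) → 5
  (S ⋈[d=h] ρ[h/e](T)) → 5
  γ[c; SUM(b)→a]((S ⋈[d=h] ρ[h/e](T))) → 4
E2 per-node cardinality:
  S → 4
  T → 5
  ρ[h/e](T) → 5
  (S ⋈[d=h] ρ[h/e](T)) → 5
  γ[c; MAX(b)→a]((S ⋈[d=h] ρ[h/e](T))) → 4

E1 result:
c | a
4 | 9
5 | 9
7 | 4
8 | 13
E2 result:
c | a
4 | 9
5 | 9
7 | 4
8 | 9
Witness: (8, 13) appears 1× in E1 but 0× in E2.

no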